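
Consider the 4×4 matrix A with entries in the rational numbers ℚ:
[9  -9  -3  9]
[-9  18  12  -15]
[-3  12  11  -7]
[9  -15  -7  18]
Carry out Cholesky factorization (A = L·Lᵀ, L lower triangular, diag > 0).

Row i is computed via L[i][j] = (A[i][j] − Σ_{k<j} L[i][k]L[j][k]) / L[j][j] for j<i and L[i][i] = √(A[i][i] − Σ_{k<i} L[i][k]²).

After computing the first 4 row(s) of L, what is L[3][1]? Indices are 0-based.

Step 1: L[0][0] = √(9) = 3.
  L[1][0] = (-9) / L[0][0] = -3.
Step 2: L[1][1] = √(9) = 3.
  L[2][0] = (-3) / L[0][0] = -1.
  L[2][1] = (9) / L[1][1] = 3.
Step 3: L[2][2] = √(1) = 1.
  L[3][0] = (9) / L[0][0] = 3.
  L[3][1] = (-6) / L[1][1] = -2.
  L[3][2] = (2) / L[2][2] = 2.
Step 4: L[3][3] = √(1) = 1.

L[3][1] = -2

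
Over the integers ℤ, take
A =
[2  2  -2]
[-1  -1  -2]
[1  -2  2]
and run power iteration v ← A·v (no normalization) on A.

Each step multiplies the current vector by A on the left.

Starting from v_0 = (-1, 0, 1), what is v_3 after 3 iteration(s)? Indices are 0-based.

v_0 = (-1, 0, 1).
v_1 = A·v_0 = (-4, -1, 1).
v_2 = A·v_1 = (-12, 3, 0).
v_3 = A·v_2 = (-18, 9, -18).

v_3 = (-18, 9, -18)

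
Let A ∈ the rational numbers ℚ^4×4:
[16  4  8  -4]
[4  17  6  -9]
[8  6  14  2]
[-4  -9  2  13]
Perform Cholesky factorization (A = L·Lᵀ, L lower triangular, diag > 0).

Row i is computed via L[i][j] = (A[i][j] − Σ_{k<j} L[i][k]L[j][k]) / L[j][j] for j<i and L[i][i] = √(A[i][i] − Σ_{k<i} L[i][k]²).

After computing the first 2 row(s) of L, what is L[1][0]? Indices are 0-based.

Step 1: L[0][0] = √(16) = 4.
  L[1][0] = (4) / L[0][0] = 1.
Step 2: L[1][1] = √(16) = 4.

L[1][0] = 1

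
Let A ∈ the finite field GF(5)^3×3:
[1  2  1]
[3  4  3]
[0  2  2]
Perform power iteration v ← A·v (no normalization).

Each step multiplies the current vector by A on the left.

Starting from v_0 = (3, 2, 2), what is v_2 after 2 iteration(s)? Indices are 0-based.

v_2 = (3, 3, 2)

v_0 = (3, 2, 2).
v_1 = A·v_0 = (4, 3, 3).
v_2 = A·v_1 = (3, 3, 2).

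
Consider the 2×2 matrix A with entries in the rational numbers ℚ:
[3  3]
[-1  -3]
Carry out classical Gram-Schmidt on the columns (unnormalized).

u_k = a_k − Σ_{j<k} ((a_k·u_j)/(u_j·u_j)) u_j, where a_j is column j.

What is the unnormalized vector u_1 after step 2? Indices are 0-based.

Step 1: u_0 = a_0 = (3, -1).
Step 2: u_1 = a_1 − (6/5)·u_0 = (-3/5, -9/5).

u_1 = (-3/5, -9/5)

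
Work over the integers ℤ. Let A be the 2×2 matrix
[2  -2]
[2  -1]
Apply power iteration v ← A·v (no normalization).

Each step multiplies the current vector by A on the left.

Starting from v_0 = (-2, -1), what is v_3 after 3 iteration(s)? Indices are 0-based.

v_3 = (6, 5)

v_0 = (-2, -1).
v_1 = A·v_0 = (-2, -3).
v_2 = A·v_1 = (2, -1).
v_3 = A·v_2 = (6, 5).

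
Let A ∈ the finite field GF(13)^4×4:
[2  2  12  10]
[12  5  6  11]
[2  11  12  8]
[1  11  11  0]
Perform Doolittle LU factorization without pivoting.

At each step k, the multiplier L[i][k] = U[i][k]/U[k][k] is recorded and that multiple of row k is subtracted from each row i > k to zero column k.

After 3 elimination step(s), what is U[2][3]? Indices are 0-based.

U[2][3] = 0

[col 0] pivot 2
  R1 -= 6*R0 → (0, 6, 12, 3)  (L[1][0] := 6)
  R2 -= 1*R0 → (0, 9, 0, 11)  (L[2][0] := 1)
  R3 -= 7*R0 → (0, 10, 5, 8)  (L[3][0] := 7)
[col 1] pivot 6
  R2 -= 8*R1 → (0, 0, 8, 0)  (L[2][1] := 8)
  R3 -= 6*R1 → (0, 0, 11, 3)  (L[3][1] := 6)
[col 2] pivot 8
  R3 -= 3*R2 → (0, 0, 0, 3)  (L[3][2] := 3)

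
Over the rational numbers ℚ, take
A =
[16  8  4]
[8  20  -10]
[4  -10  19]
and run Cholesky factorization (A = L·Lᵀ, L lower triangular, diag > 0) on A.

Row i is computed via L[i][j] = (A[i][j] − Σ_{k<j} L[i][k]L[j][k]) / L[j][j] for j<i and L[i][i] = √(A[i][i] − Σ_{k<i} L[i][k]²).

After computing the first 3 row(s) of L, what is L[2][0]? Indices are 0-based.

L[2][0] = 1

Step 1: L[0][0] = √(16) = 4.
  L[1][0] = (8) / L[0][0] = 2.
Step 2: L[1][1] = √(16) = 4.
  L[2][0] = (4) / L[0][0] = 1.
  L[2][1] = (-12) / L[1][1] = -3.
Step 3: L[2][2] = √(9) = 3.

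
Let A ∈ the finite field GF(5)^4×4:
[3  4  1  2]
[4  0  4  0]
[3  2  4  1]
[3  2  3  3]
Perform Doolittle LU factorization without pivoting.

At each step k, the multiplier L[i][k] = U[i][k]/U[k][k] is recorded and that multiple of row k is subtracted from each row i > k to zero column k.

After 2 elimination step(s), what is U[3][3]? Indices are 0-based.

U[3][3] = 2

Step 1: pivot at (0,0) is 3.
  row1 ← row1 − (3)·row0  ⇒  L[1][0]=3, U row1=(0, 3, 1, 4)
  row2 ← row2 − (1)·row0  ⇒  L[2][0]=1, U row2=(0, 3, 3, 4)
  row3 ← row3 − (1)·row0  ⇒  L[3][0]=1, U row3=(0, 3, 2, 1)
Step 2: pivot at (1,1) is 3.
  row2 ← row2 − (1)·row1  ⇒  L[2][1]=1, U row2=(0, 0, 2, 0)
  row3 ← row3 − (1)·row1  ⇒  L[3][1]=1, U row3=(0, 0, 1, 2)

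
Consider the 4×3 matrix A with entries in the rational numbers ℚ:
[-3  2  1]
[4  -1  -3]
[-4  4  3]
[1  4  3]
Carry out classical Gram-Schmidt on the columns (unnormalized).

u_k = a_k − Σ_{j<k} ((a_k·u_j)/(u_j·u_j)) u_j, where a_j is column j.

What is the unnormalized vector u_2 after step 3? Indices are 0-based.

u_2 = (-106/107, -152/107, -55/107, 70/107)

Step 1: u_0 = a_0 = (-3, 4, -4, 1).
Step 2: u_1 = a_1 − (-11/21)·u_0 = (3/7, 23/21, 40/21, 95/21).
Step 3: u_2 = a_2 − (-4/7)·u_0 − (69/107)·u_1 = (-106/107, -152/107, -55/107, 70/107).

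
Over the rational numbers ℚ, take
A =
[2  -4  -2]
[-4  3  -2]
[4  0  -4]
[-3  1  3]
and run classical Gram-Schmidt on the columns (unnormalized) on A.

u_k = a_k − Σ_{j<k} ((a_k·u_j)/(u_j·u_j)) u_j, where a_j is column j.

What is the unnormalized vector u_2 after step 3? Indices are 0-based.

u_2 = (-1452/641, -2232/641, -840/641, 888/641)

Step 1: u_0 = a_0 = (2, -4, 4, -3).
Step 2: u_1 = a_1 − (-23/45)·u_0 = (-134/45, 43/45, 92/45, -8/15).
Step 3: u_2 = a_2 − (-7/15)·u_0 − (-258/641)·u_1 = (-1452/641, -2232/641, -840/641, 888/641).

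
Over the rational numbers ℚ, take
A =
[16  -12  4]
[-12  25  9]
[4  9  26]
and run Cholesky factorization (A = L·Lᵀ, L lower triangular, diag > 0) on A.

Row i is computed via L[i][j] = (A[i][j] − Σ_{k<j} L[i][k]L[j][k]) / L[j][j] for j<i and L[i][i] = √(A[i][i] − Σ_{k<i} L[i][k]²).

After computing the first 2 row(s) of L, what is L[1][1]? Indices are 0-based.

Step 1: L[0][0] = √(16) = 4.
  L[1][0] = (-12) / L[0][0] = -3.
Step 2: L[1][1] = √(16) = 4.

L[1][1] = 4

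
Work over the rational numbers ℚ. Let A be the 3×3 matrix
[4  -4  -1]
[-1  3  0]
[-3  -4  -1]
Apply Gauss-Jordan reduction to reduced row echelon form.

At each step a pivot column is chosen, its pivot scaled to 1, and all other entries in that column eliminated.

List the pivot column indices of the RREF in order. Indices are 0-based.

pivot columns: 0, 1, 2

[1] R0 /= 4  ⇒  (1, -1, -1/4)
     R1 -= -1·R0  ⇒  (0, 2, -1/4)
     R2 -= -3·R0  ⇒  (0, -7, -7/4)
[2] R1 /= 2  ⇒  (0, 1, -1/8)
     R0 -= -1·R1  ⇒  (1, 0, -3/8)
     R2 -= -7·R1  ⇒  (0, 0, -21/8)
[3] R2 /= -21/8  ⇒  (0, 0, 1)
     R0 -= -3/8·R2  ⇒  (1, 0, 0)
     R1 -= -1/8·R2  ⇒  (0, 1, 0)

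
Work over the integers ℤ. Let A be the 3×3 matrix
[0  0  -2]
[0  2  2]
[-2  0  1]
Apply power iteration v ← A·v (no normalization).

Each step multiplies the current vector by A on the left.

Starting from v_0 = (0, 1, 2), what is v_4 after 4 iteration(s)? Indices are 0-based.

v_4 = (-36, 140, 58)

v_0 = (0, 1, 2).
v_1 = A·v_0 = (-4, 6, 2).
v_2 = A·v_1 = (-4, 16, 10).
v_3 = A·v_2 = (-20, 52, 18).
v_4 = A·v_3 = (-36, 140, 58).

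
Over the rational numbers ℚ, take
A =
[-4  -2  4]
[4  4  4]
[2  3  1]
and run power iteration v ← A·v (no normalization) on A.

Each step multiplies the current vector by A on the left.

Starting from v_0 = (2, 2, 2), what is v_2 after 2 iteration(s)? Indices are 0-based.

v_2 = (16, 128, 76)

v_0 = (2, 2, 2).
v_1 = A·v_0 = (-4, 24, 12).
v_2 = A·v_1 = (16, 128, 76).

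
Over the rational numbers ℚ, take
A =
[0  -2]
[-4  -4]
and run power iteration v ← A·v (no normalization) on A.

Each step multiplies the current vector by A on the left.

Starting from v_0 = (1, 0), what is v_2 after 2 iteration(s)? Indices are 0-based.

v_2 = (8, 16)

v_0 = (1, 0).
v_1 = A·v_0 = (0, -4).
v_2 = A·v_1 = (8, 16).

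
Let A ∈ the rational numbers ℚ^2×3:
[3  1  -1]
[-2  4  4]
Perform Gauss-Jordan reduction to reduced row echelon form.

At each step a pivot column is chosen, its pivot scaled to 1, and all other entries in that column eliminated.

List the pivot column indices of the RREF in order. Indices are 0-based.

pivot columns: 0, 1

[1] R0 /= 3  ⇒  (1, 1/3, -1/3)
     R1 -= -2·R0  ⇒  (0, 14/3, 10/3)
[2] R1 /= 14/3  ⇒  (0, 1, 5/7)
     R0 -= 1/3·R1  ⇒  (1, 0, -4/7)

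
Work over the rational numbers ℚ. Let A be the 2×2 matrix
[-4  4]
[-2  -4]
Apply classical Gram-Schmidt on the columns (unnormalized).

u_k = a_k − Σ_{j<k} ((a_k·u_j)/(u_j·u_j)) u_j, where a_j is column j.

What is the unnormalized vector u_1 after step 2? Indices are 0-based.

u_1 = (12/5, -24/5)

Step 1: u_0 = a_0 = (-4, -2).
Step 2: u_1 = a_1 − (-2/5)·u_0 = (12/5, -24/5).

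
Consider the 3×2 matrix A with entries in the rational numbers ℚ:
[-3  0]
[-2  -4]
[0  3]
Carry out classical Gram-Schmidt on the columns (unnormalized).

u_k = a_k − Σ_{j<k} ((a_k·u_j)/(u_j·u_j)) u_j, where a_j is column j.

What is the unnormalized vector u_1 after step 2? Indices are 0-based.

Step 1: u_0 = a_0 = (-3, -2, 0).
Step 2: u_1 = a_1 − (8/13)·u_0 = (24/13, -36/13, 3).

u_1 = (24/13, -36/13, 3)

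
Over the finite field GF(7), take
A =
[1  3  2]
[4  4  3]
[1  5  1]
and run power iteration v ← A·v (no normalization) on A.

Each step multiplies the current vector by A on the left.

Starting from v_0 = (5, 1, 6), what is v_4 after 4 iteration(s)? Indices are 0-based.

v_0 = (5, 1, 6).
v_1 = A·v_0 = (6, 0, 2).
v_2 = A·v_1 = (3, 2, 1).
v_3 = A·v_2 = (4, 2, 0).
v_4 = A·v_3 = (3, 3, 0).

v_4 = (3, 3, 0)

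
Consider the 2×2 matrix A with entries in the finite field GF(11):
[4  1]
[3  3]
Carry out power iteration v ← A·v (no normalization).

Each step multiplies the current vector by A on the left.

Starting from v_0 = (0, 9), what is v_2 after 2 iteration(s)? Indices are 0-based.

v_0 = (0, 9).
v_1 = A·v_0 = (9, 5).
v_2 = A·v_1 = (8, 9).

v_2 = (8, 9)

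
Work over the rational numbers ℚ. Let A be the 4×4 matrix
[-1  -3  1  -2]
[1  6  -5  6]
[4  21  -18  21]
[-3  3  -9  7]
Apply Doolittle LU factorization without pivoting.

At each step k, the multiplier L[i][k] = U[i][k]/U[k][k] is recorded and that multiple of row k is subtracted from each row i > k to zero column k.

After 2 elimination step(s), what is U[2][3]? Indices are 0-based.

Step 1: pivot at (0,0) is -1.
  row1 ← row1 − (-1)·row0  ⇒  L[1][0]=-1, U row1=(0, 3, -4, 4)
  row2 ← row2 − (-4)·row0  ⇒  L[2][0]=-4, U row2=(0, 9, -14, 13)
  row3 ← row3 − (3)·row0  ⇒  L[3][0]=3, U row3=(0, 12, -12, 13)
Step 2: pivot at (1,1) is 3.
  row2 ← row2 − (3)·row1  ⇒  L[2][1]=3, U row2=(0, 0, -2, 1)
  row3 ← row3 − (4)·row1  ⇒  L[3][1]=4, U row3=(0, 0, 4, -3)

U[2][3] = 1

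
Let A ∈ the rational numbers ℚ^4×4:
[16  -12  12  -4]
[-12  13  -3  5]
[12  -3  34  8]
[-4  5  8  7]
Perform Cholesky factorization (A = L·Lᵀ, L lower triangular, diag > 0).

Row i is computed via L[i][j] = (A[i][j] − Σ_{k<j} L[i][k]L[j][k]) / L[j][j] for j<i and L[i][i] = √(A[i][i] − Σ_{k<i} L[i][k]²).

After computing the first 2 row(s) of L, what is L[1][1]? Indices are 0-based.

Step 1: L[0][0] = √(16) = 4.
  L[1][0] = (-12) / L[0][0] = -3.
Step 2: L[1][1] = √(4) = 2.

L[1][1] = 2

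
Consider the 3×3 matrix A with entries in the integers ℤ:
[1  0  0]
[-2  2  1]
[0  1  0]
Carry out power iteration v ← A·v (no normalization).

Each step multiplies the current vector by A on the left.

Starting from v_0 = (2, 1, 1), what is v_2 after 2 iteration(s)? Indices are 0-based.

v_0 = (2, 1, 1).
v_1 = A·v_0 = (2, -1, 1).
v_2 = A·v_1 = (2, -5, -1).

v_2 = (2, -5, -1)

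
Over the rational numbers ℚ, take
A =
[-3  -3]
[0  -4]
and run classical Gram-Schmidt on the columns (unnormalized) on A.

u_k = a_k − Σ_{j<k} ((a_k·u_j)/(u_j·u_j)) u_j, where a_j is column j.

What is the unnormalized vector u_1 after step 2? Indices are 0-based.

u_1 = (0, -4)

Step 1: u_0 = a_0 = (-3, 0).
Step 2: u_1 = a_1 − (1)·u_0 = (0, -4).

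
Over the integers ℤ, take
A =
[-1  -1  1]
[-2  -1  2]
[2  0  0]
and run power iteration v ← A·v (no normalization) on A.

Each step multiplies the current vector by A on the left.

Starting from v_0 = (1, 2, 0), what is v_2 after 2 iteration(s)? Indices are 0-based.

v_2 = (9, 14, -6)

v_0 = (1, 2, 0).
v_1 = A·v_0 = (-3, -4, 2).
v_2 = A·v_1 = (9, 14, -6).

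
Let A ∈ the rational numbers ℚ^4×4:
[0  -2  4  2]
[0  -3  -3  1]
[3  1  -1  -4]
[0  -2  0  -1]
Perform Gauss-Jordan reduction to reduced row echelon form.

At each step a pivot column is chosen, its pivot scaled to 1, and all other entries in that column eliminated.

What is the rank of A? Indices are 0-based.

step 1: exchange rows 0,2
step 1: normalize row 0 (÷3) = (1, 1/3, -1/3, -4/3)
step 2: normalize row 1 (÷-3) = (0, 1, 1, -1/3)
  row 0: subtract 1/3×row1 = (1, 0, -2/3, -11/9)
  row 2: subtract -2×row1 = (0, 0, 6, 4/3)
  row 3: subtract -2×row1 = (0, 0, 2, -5/3)
step 3: normalize row 2 (÷6) = (0, 0, 1, 2/9)
  row 0: subtract -2/3×row2 = (1, 0, 0, -29/27)
  row 1: subtract 1×row2 = (0, 1, 0, -5/9)
  row 3: subtract 2×row2 = (0, 0, 0, -19/9)
step 4: normalize row 3 (÷-19/9) = (0, 0, 0, 1)
  row 0: subtract -29/27×row3 = (1, 0, 0, 0)
  row 1: subtract -5/9×row3 = (0, 1, 0, 0)
  row 2: subtract 2/9×row3 = (0, 0, 1, 0)

rank = 4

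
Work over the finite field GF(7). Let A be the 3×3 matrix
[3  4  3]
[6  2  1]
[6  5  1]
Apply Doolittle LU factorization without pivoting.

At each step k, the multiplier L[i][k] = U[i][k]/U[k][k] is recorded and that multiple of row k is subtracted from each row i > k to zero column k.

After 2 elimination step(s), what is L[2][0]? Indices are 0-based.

L[2][0] = 2

Step 1: pivot at (0,0) is 3.
  row1 ← row1 − (2)·row0  ⇒  L[1][0]=2, U row1=(0, 1, 2)
  row2 ← row2 − (2)·row0  ⇒  L[2][0]=2, U row2=(0, 4, 2)
Step 2: pivot at (1,1) is 1.
  row2 ← row2 − (4)·row1  ⇒  L[2][1]=4, U row2=(0, 0, 1)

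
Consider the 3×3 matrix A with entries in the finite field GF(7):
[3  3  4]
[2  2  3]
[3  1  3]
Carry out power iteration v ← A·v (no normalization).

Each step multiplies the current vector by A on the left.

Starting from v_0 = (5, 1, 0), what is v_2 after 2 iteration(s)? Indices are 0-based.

v_0 = (5, 1, 0).
v_1 = A·v_0 = (4, 5, 2).
v_2 = A·v_1 = (0, 3, 2).

v_2 = (0, 3, 2)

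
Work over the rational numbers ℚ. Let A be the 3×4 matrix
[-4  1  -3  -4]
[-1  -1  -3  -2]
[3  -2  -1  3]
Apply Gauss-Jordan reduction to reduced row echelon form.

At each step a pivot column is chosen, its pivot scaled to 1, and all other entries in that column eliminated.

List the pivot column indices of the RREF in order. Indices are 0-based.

pivot columns: 0, 1, 2

[1] R0 /= -4  ⇒  (1, -1/4, 3/4, 1)
     R1 -= -1·R0  ⇒  (0, -5/4, -9/4, -1)
     R2 -= 3·R0  ⇒  (0, -5/4, -13/4, 0)
[2] R1 /= -5/4  ⇒  (0, 1, 9/5, 4/5)
     R0 -= -1/4·R1  ⇒  (1, 0, 6/5, 6/5)
     R2 -= -5/4·R1  ⇒  (0, 0, -1, 1)
[3] R2 /= -1  ⇒  (0, 0, 1, -1)
     R0 -= 6/5·R2  ⇒  (1, 0, 0, 12/5)
     R1 -= 9/5·R2  ⇒  (0, 1, 0, 13/5)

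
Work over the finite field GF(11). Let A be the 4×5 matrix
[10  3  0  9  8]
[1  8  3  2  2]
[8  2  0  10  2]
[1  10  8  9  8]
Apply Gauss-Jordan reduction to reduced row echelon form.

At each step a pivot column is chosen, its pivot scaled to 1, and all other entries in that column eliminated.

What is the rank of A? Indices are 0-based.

pivot(0,0)=10: scale R0 → (1, 8, 0, 2, 3)
  clear (1,0): R1 −= (1)R0 → (0, 0, 3, 0, 10)
  clear (2,0): R2 −= (8)R0 → (0, 4, 0, 5, 0)
  clear (3,0): R3 −= (1)R0 → (0, 2, 8, 7, 5)
pivot(1,1): swap R1↔R2
pivot(1,1)=4: scale R1 → (0, 1, 0, 4, 0)
  clear (0,1): R0 −= (8)R1 → (1, 0, 0, 3, 3)
  clear (3,1): R3 −= (2)R1 → (0, 0, 8, 10, 5)
pivot(2,2)=3: scale R2 → (0, 0, 1, 0, 7)
  clear (3,2): R3 −= (8)R2 → (0, 0, 0, 10, 4)
pivot(3,3)=10: scale R3 → (0, 0, 0, 1, 7)
  clear (0,3): R0 −= (3)R3 → (1, 0, 0, 0, 4)
  clear (1,3): R1 −= (4)R3 → (0, 1, 0, 0, 5)

rank = 4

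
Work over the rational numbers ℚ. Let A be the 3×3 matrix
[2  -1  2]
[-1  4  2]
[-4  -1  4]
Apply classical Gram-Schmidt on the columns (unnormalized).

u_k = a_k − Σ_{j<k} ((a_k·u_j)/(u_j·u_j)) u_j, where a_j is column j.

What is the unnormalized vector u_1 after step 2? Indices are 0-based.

u_1 = (-17/21, 82/21, -29/21)

Step 1: u_0 = a_0 = (2, -1, -4).
Step 2: u_1 = a_1 − (-2/21)·u_0 = (-17/21, 82/21, -29/21).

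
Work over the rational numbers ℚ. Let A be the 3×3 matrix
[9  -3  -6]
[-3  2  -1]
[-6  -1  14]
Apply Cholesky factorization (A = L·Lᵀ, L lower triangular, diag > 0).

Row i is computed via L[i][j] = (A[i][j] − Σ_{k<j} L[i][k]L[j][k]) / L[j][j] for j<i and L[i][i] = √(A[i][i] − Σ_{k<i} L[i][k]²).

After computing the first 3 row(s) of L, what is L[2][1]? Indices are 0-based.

Step 1: L[0][0] = √(9) = 3.
  L[1][0] = (-3) / L[0][0] = -1.
Step 2: L[1][1] = √(1) = 1.
  L[2][0] = (-6) / L[0][0] = -2.
  L[2][1] = (-3) / L[1][1] = -3.
Step 3: L[2][2] = √(1) = 1.

L[2][1] = -3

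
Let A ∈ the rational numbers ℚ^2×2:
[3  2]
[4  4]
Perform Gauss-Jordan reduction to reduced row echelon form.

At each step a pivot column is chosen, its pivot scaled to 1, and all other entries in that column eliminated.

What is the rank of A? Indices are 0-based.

rank = 2

pivot(0,0)=3: scale R0 → (1, 2/3)
  clear (1,0): R1 −= (4)R0 → (0, 4/3)
pivot(1,1)=4/3: scale R1 → (0, 1)
  clear (0,1): R0 −= (2/3)R1 → (1, 0)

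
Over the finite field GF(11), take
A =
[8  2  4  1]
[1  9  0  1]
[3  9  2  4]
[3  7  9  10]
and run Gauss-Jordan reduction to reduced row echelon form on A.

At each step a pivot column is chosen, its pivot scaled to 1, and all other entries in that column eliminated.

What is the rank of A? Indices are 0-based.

[1] R0 /= 8  ⇒  (1, 3, 6, 7)
     R1 -= 1·R0  ⇒  (0, 6, 5, 5)
     R2 -= 3·R0  ⇒  (0, 0, 6, 5)
     R3 -= 3·R0  ⇒  (0, 9, 2, 0)
[2] R1 /= 6  ⇒  (0, 1, 10, 10)
     R0 -= 3·R1  ⇒  (1, 0, 9, 10)
     R3 -= 9·R1  ⇒  (0, 0, 0, 9)
[3] R2 /= 6  ⇒  (0, 0, 1, 10)
     R0 -= 9·R2  ⇒  (1, 0, 0, 8)
     R1 -= 10·R2  ⇒  (0, 1, 0, 9)
[4] R3 /= 9  ⇒  (0, 0, 0, 1)
     R0 -= 8·R3  ⇒  (1, 0, 0, 0)
     R1 -= 9·R3  ⇒  (0, 1, 0, 0)
     R2 -= 10·R3  ⇒  (0, 0, 1, 0)

rank = 4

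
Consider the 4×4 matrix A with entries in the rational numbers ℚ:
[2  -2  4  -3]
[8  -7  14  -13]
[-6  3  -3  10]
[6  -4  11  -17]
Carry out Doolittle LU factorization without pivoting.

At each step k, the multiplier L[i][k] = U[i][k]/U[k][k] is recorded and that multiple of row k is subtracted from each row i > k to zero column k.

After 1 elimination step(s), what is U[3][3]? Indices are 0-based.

U[3][3] = -8

[col 0] pivot 2
  R1 -= 4*R0 → (0, 1, -2, -1)  (L[1][0] := 4)
  R2 -= -3*R0 → (0, -3, 9, 1)  (L[2][0] := -3)
  R3 -= 3*R0 → (0, 2, -1, -8)  (L[3][0] := 3)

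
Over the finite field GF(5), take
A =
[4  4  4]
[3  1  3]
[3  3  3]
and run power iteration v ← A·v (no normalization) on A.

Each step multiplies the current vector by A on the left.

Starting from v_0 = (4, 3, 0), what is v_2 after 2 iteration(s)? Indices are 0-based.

v_0 = (4, 3, 0).
v_1 = A·v_0 = (3, 0, 1).
v_2 = A·v_1 = (1, 2, 2).

v_2 = (1, 2, 2)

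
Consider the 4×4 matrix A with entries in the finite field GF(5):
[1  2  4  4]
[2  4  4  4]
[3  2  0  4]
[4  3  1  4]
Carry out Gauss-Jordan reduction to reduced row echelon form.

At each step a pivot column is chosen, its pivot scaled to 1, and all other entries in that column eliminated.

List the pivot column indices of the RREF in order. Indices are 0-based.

pivot columns: 0, 1, 2, 3

[1] R0 /= 1  ⇒  (1, 2, 4, 4)
     R1 -= 2·R0  ⇒  (0, 0, 1, 1)
     R2 -= 3·R0  ⇒  (0, 1, 3, 2)
     R3 -= 4·R0  ⇒  (0, 0, 0, 3)
[2] R1 <-> R2
[2] R1 /= 1  ⇒  (0, 1, 3, 2)
     R0 -= 2·R1  ⇒  (1, 0, 3, 0)
[3] R2 /= 1  ⇒  (0, 0, 1, 1)
     R0 -= 3·R2  ⇒  (1, 0, 0, 2)
     R1 -= 3·R2  ⇒  (0, 1, 0, 4)
[4] R3 /= 3  ⇒  (0, 0, 0, 1)
     R0 -= 2·R3  ⇒  (1, 0, 0, 0)
     R1 -= 4·R3  ⇒  (0, 1, 0, 0)
     R2 -= 1·R3  ⇒  (0, 0, 1, 0)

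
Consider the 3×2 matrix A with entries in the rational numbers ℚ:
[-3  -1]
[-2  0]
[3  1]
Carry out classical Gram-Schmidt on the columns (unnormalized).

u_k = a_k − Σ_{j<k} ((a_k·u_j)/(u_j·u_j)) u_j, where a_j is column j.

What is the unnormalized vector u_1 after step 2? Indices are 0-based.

u_1 = (-2/11, 6/11, 2/11)

Step 1: u_0 = a_0 = (-3, -2, 3).
Step 2: u_1 = a_1 − (3/11)·u_0 = (-2/11, 6/11, 2/11).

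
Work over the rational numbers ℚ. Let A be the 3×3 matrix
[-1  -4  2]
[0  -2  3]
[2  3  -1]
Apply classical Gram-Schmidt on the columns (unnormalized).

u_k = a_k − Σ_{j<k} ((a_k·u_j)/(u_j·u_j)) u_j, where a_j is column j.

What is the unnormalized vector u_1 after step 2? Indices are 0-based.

u_1 = (-2, -2, -1)

Step 1: u_0 = a_0 = (-1, 0, 2).
Step 2: u_1 = a_1 − (2)·u_0 = (-2, -2, -1).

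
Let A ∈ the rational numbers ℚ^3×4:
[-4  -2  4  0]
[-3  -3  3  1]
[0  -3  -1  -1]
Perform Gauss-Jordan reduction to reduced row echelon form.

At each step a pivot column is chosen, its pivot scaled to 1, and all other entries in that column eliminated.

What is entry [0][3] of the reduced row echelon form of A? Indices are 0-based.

[1] R0 /= -4  ⇒  (1, 1/2, -1, 0)
     R1 -= -3·R0  ⇒  (0, -3/2, 0, 1)
[2] R1 /= -3/2  ⇒  (0, 1, 0, -2/3)
     R0 -= 1/2·R1  ⇒  (1, 0, -1, 1/3)
     R2 -= -3·R1  ⇒  (0, 0, -1, -3)
[3] R2 /= -1  ⇒  (0, 0, 1, 3)
     R0 -= -1·R2  ⇒  (1, 0, 0, 10/3)

M[0][3] = 10/3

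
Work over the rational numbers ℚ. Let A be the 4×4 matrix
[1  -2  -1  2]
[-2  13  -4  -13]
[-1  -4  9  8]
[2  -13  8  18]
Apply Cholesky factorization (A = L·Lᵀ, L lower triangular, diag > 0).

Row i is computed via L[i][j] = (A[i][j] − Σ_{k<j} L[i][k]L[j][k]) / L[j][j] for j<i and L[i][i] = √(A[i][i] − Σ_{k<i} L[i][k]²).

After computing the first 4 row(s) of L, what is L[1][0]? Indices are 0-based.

L[1][0] = -2

Step 1: L[0][0] = √(1) = 1.
  L[1][0] = (-2) / L[0][0] = -2.
Step 2: L[1][1] = √(9) = 3.
  L[2][0] = (-1) / L[0][0] = -1.
  L[2][1] = (-6) / L[1][1] = -2.
Step 3: L[2][2] = √(4) = 2.
  L[3][0] = (2) / L[0][0] = 2.
  L[3][1] = (-9) / L[1][1] = -3.
  L[3][2] = (4) / L[2][2] = 2.
Step 4: L[3][3] = √(1) = 1.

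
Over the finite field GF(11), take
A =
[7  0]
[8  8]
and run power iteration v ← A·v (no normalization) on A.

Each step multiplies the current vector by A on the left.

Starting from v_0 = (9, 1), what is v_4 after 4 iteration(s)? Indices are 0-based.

v_4 = (5, 10)

v_0 = (9, 1).
v_1 = A·v_0 = (8, 3).
v_2 = A·v_1 = (1, 0).
v_3 = A·v_2 = (7, 8).
v_4 = A·v_3 = (5, 10).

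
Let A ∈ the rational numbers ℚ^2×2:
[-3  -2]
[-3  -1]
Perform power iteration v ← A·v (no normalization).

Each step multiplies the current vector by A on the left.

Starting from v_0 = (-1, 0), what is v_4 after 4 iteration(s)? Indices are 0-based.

v_4 = (-321, -264)

v_0 = (-1, 0).
v_1 = A·v_0 = (3, 3).
v_2 = A·v_1 = (-15, -12).
v_3 = A·v_2 = (69, 57).
v_4 = A·v_3 = (-321, -264).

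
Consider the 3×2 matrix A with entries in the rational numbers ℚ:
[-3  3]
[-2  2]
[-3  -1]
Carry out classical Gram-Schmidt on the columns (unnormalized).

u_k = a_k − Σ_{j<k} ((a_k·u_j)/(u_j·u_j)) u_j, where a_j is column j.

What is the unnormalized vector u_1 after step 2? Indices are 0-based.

u_1 = (18/11, 12/11, -26/11)

Step 1: u_0 = a_0 = (-3, -2, -3).
Step 2: u_1 = a_1 − (-5/11)·u_0 = (18/11, 12/11, -26/11).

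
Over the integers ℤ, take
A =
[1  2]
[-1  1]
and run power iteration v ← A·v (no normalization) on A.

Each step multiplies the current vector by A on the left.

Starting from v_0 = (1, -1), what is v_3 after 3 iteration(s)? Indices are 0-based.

v_3 = (-7, 4)

v_0 = (1, -1).
v_1 = A·v_0 = (-1, -2).
v_2 = A·v_1 = (-5, -1).
v_3 = A·v_2 = (-7, 4).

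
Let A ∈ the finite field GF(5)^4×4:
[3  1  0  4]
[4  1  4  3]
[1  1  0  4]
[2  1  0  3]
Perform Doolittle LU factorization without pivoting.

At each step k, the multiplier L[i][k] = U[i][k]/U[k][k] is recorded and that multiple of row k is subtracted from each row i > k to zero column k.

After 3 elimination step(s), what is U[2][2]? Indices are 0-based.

U[2][2] = 3

k=0: U[0][0]=3
  eliminate (1,0): mult=3, new row 1: (0, 3, 4, 1); set L[1][0]=3
  eliminate (2,0): mult=2, new row 2: (0, 4, 0, 1); set L[2][0]=2
  eliminate (3,0): mult=4, new row 3: (0, 2, 0, 2); set L[3][0]=4
k=1: U[1][1]=3
  eliminate (2,1): mult=3, new row 2: (0, 0, 3, 3); set L[2][1]=3
  eliminate (3,1): mult=4, new row 3: (0, 0, 4, 3); set L[3][1]=4
k=2: U[2][2]=3
  eliminate (3,2): mult=3, new row 3: (0, 0, 0, 4); set L[3][2]=3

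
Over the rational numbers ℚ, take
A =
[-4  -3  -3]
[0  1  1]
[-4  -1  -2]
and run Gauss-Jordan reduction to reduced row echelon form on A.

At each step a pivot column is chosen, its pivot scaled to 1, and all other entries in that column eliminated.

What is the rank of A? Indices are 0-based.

rank = 3

step 1: normalize row 0 (÷-4) = (1, 3/4, 3/4)
  row 2: subtract -4×row0 = (0, 2, 1)
step 2: normalize row 1 (÷1) = (0, 1, 1)
  row 0: subtract 3/4×row1 = (1, 0, 0)
  row 2: subtract 2×row1 = (0, 0, -1)
step 3: normalize row 2 (÷-1) = (0, 0, 1)
  row 1: subtract 1×row2 = (0, 1, 0)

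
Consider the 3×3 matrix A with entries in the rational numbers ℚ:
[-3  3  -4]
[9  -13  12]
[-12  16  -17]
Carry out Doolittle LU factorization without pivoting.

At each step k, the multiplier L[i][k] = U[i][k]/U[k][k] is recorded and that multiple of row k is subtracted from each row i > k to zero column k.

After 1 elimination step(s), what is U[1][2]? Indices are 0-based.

Step 1: pivot at (0,0) is -3.
  row1 ← row1 − (-3)·row0  ⇒  L[1][0]=-3, U row1=(0, -4, 0)
  row2 ← row2 − (4)·row0  ⇒  L[2][0]=4, U row2=(0, 4, -1)

U[1][2] = 0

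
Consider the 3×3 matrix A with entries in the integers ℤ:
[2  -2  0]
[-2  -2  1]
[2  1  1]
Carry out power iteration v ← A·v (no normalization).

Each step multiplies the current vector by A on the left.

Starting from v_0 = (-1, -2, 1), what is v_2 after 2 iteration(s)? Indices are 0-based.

v_0 = (-1, -2, 1).
v_1 = A·v_0 = (2, 7, -3).
v_2 = A·v_1 = (-10, -21, 8).

v_2 = (-10, -21, 8)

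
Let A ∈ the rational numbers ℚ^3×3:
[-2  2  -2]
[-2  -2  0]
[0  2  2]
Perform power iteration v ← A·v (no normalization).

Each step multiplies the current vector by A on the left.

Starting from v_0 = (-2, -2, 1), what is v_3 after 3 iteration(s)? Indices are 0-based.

v_0 = (-2, -2, 1).
v_1 = A·v_0 = (-2, 8, -2).
v_2 = A·v_1 = (24, -12, 12).
v_3 = A·v_2 = (-96, -24, 0).

v_3 = (-96, -24, 0)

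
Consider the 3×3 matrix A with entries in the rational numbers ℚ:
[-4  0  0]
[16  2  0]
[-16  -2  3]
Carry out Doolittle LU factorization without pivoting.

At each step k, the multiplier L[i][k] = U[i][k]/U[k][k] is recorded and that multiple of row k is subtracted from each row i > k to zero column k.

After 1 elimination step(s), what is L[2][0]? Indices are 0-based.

Step 1: pivot at (0,0) is -4.
  row1 ← row1 − (-4)·row0  ⇒  L[1][0]=-4, U row1=(0, 2, 0)
  row2 ← row2 − (4)·row0  ⇒  L[2][0]=4, U row2=(0, -2, 3)

L[2][0] = 4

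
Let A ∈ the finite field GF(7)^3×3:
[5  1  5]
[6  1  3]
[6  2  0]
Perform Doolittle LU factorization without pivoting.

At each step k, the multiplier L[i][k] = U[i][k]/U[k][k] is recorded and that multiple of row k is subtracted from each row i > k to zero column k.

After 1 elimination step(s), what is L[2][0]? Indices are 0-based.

k=0: U[0][0]=5
  eliminate (1,0): mult=4, new row 1: (0, 4, 4); set L[1][0]=4
  eliminate (2,0): mult=4, new row 2: (0, 5, 1); set L[2][0]=4

L[2][0] = 4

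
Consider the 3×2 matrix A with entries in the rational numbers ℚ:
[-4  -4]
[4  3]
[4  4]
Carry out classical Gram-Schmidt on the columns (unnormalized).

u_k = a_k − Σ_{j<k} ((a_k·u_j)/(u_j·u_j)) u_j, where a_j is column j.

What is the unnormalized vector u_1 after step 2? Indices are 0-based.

u_1 = (-1/3, -2/3, 1/3)

Step 1: u_0 = a_0 = (-4, 4, 4).
Step 2: u_1 = a_1 − (11/12)·u_0 = (-1/3, -2/3, 1/3).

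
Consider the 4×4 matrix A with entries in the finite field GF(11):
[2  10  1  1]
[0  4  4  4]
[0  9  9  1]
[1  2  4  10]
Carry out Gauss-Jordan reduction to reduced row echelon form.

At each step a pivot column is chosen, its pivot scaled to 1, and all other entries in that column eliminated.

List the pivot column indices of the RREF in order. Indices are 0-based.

pivot columns: 0, 1, 2, 3

[1] R0 /= 2  ⇒  (1, 5, 6, 6)
     R3 -= 1·R0  ⇒  (0, 8, 9, 4)
[2] R1 /= 4  ⇒  (0, 1, 1, 1)
     R0 -= 5·R1  ⇒  (1, 0, 1, 1)
     R2 -= 9·R1  ⇒  (0, 0, 0, 3)
     R3 -= 8·R1  ⇒  (0, 0, 1, 7)
[3] R2 <-> R3
[3] R2 /= 1  ⇒  (0, 0, 1, 7)
     R0 -= 1·R2  ⇒  (1, 0, 0, 5)
     R1 -= 1·R2  ⇒  (0, 1, 0, 5)
[4] R3 /= 3  ⇒  (0, 0, 0, 1)
     R0 -= 5·R3  ⇒  (1, 0, 0, 0)
     R1 -= 5·R3  ⇒  (0, 1, 0, 0)
     R2 -= 7·R3  ⇒  (0, 0, 1, 0)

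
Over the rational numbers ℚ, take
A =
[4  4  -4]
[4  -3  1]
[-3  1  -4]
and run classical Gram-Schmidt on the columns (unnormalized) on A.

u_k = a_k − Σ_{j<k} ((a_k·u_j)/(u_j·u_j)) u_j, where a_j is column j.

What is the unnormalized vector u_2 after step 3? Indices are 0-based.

Step 1: u_0 = a_0 = (4, 4, -3).
Step 2: u_1 = a_1 − (1/41)·u_0 = (160/41, -127/41, 44/41).
Step 3: u_2 = a_2 − (0)·u_0 − (-943/1065)·u_1 = (-116/213, -1856/1065, -3248/1065).

u_2 = (-116/213, -1856/1065, -3248/1065)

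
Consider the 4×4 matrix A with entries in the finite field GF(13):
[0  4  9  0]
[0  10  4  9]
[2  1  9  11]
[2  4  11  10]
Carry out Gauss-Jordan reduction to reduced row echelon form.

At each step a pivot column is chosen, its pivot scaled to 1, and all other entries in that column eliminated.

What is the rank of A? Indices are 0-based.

rank = 4

step 1: exchange rows 0,2
step 1: normalize row 0 (÷2) = (1, 7, 11, 12)
  row 3: subtract 2×row0 = (0, 3, 2, 12)
step 2: normalize row 1 (÷10) = (0, 1, 3, 10)
  row 0: subtract 7×row1 = (1, 0, 3, 7)
  row 2: subtract 4×row1 = (0, 0, 10, 12)
  row 3: subtract 3×row1 = (0, 0, 6, 8)
step 3: normalize row 2 (÷10) = (0, 0, 1, 9)
  row 0: subtract 3×row2 = (1, 0, 0, 6)
  row 1: subtract 3×row2 = (0, 1, 0, 9)
  row 3: subtract 6×row2 = (0, 0, 0, 6)
step 4: normalize row 3 (÷6) = (0, 0, 0, 1)
  row 0: subtract 6×row3 = (1, 0, 0, 0)
  row 1: subtract 9×row3 = (0, 1, 0, 0)
  row 2: subtract 9×row3 = (0, 0, 1, 0)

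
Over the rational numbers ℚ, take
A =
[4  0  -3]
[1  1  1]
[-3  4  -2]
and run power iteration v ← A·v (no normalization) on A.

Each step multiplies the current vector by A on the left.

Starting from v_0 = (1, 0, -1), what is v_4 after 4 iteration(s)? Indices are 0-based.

v_0 = (1, 0, -1).
v_1 = A·v_0 = (7, 0, -1).
v_2 = A·v_1 = (31, 6, -19).
v_3 = A·v_2 = (181, 18, -31).
v_4 = A·v_3 = (817, 168, -409).

v_4 = (817, 168, -409)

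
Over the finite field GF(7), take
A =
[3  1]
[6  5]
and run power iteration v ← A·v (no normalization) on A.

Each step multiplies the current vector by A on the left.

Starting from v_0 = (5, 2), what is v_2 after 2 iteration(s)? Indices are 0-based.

v_0 = (5, 2).
v_1 = A·v_0 = (3, 5).
v_2 = A·v_1 = (0, 1).

v_2 = (0, 1)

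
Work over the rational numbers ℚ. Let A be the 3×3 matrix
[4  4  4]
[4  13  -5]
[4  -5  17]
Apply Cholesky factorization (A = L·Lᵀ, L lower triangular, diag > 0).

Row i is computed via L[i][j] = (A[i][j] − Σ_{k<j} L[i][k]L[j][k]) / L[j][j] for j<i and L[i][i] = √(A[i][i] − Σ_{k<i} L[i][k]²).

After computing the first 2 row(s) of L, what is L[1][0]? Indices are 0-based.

L[1][0] = 2

Step 1: L[0][0] = √(4) = 2.
  L[1][0] = (4) / L[0][0] = 2.
Step 2: L[1][1] = √(9) = 3.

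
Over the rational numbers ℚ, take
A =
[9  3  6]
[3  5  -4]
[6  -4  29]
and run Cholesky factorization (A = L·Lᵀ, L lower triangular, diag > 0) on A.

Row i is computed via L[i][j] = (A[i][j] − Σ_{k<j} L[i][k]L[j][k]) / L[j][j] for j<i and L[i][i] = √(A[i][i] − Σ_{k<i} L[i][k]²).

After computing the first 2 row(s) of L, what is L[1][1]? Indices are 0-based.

L[1][1] = 2

Step 1: L[0][0] = √(9) = 3.
  L[1][0] = (3) / L[0][0] = 1.
Step 2: L[1][1] = √(4) = 2.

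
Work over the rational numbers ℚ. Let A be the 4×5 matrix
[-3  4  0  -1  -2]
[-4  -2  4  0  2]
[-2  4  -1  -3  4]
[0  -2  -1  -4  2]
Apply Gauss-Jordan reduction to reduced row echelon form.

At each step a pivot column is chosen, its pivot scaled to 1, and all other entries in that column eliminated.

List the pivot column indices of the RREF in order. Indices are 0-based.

pivot(0,0)=-3: scale R0 → (1, -4/3, 0, 1/3, 2/3)
  clear (1,0): R1 −= (-4)R0 → (0, -22/3, 4, 4/3, 14/3)
  clear (2,0): R2 −= (-2)R0 → (0, 4/3, -1, -7/3, 16/3)
pivot(1,1)=-22/3: scale R1 → (0, 1, -6/11, -2/11, -7/11)
  clear (0,1): R0 −= (-4/3)R1 → (1, 0, -8/11, 1/11, -2/11)
  clear (2,1): R2 −= (4/3)R1 → (0, 0, -3/11, -23/11, 68/11)
  clear (3,1): R3 −= (-2)R1 → (0, 0, -23/11, -48/11, 8/11)
pivot(2,2)=-3/11: scale R2 → (0, 0, 1, 23/3, -68/3)
  clear (0,2): R0 −= (-8/11)R2 → (1, 0, 0, 17/3, -50/3)
  clear (1,2): R1 −= (-6/11)R2 → (0, 1, 0, 4, -13)
  clear (3,2): R3 −= (-23/11)R2 → (0, 0, 0, 35/3, -140/3)
pivot(3,3)=35/3: scale R3 → (0, 0, 0, 1, -4)
  clear (0,3): R0 −= (17/3)R3 → (1, 0, 0, 0, 6)
  clear (1,3): R1 −= (4)R3 → (0, 1, 0, 0, 3)
  clear (2,3): R2 −= (23/3)R3 → (0, 0, 1, 0, 8)

pivot columns: 0, 1, 2, 3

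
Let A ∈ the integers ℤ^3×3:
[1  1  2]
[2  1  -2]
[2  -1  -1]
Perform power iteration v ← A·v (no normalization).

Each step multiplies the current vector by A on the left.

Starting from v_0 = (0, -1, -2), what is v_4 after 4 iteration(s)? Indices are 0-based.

v_4 = (60, -129, -146)

v_0 = (0, -1, -2).
v_1 = A·v_0 = (-5, 3, 3).
v_2 = A·v_1 = (4, -13, -16).
v_3 = A·v_2 = (-41, 27, 37).
v_4 = A·v_3 = (60, -129, -146).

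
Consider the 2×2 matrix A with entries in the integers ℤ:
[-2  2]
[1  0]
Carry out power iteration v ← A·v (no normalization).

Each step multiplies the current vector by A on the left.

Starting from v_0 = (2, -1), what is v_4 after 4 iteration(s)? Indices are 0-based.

v_4 = (120, -44)

v_0 = (2, -1).
v_1 = A·v_0 = (-6, 2).
v_2 = A·v_1 = (16, -6).
v_3 = A·v_2 = (-44, 16).
v_4 = A·v_3 = (120, -44).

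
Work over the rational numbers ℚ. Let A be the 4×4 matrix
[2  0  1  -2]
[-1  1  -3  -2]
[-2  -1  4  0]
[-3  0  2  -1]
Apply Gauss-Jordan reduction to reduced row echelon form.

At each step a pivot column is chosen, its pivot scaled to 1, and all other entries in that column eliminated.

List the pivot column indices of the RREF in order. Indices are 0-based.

step 1: normalize row 0 (÷2) = (1, 0, 1/2, -1)
  row 1: subtract -1×row0 = (0, 1, -5/2, -3)
  row 2: subtract -2×row0 = (0, -1, 5, -2)
  row 3: subtract -3×row0 = (0, 0, 7/2, -4)
step 2: normalize row 1 (÷1) = (0, 1, -5/2, -3)
  row 2: subtract -1×row1 = (0, 0, 5/2, -5)
step 3: normalize row 2 (÷5/2) = (0, 0, 1, -2)
  row 0: subtract 1/2×row2 = (1, 0, 0, 0)
  row 1: subtract -5/2×row2 = (0, 1, 0, -8)
  row 3: subtract 7/2×row2 = (0, 0, 0, 3)
step 4: normalize row 3 (÷3) = (0, 0, 0, 1)
  row 1: subtract -8×row3 = (0, 1, 0, 0)
  row 2: subtract -2×row3 = (0, 0, 1, 0)

pivot columns: 0, 1, 2, 3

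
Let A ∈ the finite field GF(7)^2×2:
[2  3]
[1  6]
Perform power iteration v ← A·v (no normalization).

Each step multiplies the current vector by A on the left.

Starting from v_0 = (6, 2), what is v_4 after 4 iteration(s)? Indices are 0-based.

v_0 = (6, 2).
v_1 = A·v_0 = (4, 4).
v_2 = A·v_1 = (6, 0).
v_3 = A·v_2 = (5, 6).
v_4 = A·v_3 = (0, 6).

v_4 = (0, 6)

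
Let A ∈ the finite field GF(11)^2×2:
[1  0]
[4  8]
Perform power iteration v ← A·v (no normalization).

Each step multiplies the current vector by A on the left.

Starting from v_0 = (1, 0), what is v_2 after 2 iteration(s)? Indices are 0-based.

v_2 = (1, 3)

v_0 = (1, 0).
v_1 = A·v_0 = (1, 4).
v_2 = A·v_1 = (1, 3).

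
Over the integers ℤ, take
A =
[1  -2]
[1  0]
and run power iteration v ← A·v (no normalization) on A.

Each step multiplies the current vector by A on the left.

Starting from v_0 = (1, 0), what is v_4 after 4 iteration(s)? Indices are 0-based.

v_0 = (1, 0).
v_1 = A·v_0 = (1, 1).
v_2 = A·v_1 = (-1, 1).
v_3 = A·v_2 = (-3, -1).
v_4 = A·v_3 = (-1, -3).

v_4 = (-1, -3)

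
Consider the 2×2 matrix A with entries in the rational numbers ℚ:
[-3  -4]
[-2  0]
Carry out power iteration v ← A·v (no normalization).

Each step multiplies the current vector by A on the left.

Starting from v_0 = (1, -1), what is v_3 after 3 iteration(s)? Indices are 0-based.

v_3 = (-7, -10)

v_0 = (1, -1).
v_1 = A·v_0 = (1, -2).
v_2 = A·v_1 = (5, -2).
v_3 = A·v_2 = (-7, -10).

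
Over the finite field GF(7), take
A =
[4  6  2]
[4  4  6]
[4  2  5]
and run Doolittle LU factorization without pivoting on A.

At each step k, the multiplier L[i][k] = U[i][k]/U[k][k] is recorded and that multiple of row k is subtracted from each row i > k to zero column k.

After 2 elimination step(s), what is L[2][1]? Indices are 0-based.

L[2][1] = 2

k=0: U[0][0]=4
  eliminate (1,0): mult=1, new row 1: (0, 5, 4); set L[1][0]=1
  eliminate (2,0): mult=1, new row 2: (0, 3, 3); set L[2][0]=1
k=1: U[1][1]=5
  eliminate (2,1): mult=2, new row 2: (0, 0, 2); set L[2][1]=2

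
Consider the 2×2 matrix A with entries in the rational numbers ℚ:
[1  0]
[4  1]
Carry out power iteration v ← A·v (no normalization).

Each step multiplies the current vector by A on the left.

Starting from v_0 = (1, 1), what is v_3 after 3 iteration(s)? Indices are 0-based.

v_0 = (1, 1).
v_1 = A·v_0 = (1, 5).
v_2 = A·v_1 = (1, 9).
v_3 = A·v_2 = (1, 13).

v_3 = (1, 13)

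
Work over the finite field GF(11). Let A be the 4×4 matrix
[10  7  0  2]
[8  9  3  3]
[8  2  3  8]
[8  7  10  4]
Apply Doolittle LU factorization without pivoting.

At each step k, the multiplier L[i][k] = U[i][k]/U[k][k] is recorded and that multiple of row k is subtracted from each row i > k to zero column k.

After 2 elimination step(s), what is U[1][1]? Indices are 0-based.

[col 0] pivot 10
  R1 -= 3*R0 → (0, 10, 3, 8)  (L[1][0] := 3)
  R2 -= 3*R0 → (0, 3, 3, 2)  (L[2][0] := 3)
  R3 -= 3*R0 → (0, 8, 10, 9)  (L[3][0] := 3)
[col 1] pivot 10
  R2 -= 8*R1 → (0, 0, 1, 4)  (L[2][1] := 8)
  R3 -= 3*R1 → (0, 0, 1, 7)  (L[3][1] := 3)

U[1][1] = 10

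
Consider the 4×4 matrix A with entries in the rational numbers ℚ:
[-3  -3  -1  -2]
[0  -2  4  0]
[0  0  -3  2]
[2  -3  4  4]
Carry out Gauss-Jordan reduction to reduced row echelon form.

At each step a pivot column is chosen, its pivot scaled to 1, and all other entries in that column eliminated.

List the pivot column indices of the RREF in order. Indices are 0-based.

pivot(0,0)=-3: scale R0 → (1, 1, 1/3, 2/3)
  clear (3,0): R3 −= (2)R0 → (0, -5, 10/3, 8/3)
pivot(1,1)=-2: scale R1 → (0, 1, -2, 0)
  clear (0,1): R0 −= (1)R1 → (1, 0, 7/3, 2/3)
  clear (3,1): R3 −= (-5)R1 → (0, 0, -20/3, 8/3)
pivot(2,2)=-3: scale R2 → (0, 0, 1, -2/3)
  clear (0,2): R0 −= (7/3)R2 → (1, 0, 0, 20/9)
  clear (1,2): R1 −= (-2)R2 → (0, 1, 0, -4/3)
  clear (3,2): R3 −= (-20/3)R2 → (0, 0, 0, -16/9)
pivot(3,3)=-16/9: scale R3 → (0, 0, 0, 1)
  clear (0,3): R0 −= (20/9)R3 → (1, 0, 0, 0)
  clear (1,3): R1 −= (-4/3)R3 → (0, 1, 0, 0)
  clear (2,3): R2 −= (-2/3)R3 → (0, 0, 1, 0)

pivot columns: 0, 1, 2, 3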